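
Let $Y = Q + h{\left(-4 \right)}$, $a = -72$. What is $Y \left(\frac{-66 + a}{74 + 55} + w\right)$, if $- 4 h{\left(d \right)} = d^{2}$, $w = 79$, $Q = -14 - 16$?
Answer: $- \frac{113934}{43} \approx -2649.6$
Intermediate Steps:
$Q = -30$ ($Q = -14 - 16 = -30$)
$h{\left(d \right)} = - \frac{d^{2}}{4}$
$Y = -34$ ($Y = -30 - \frac{\left(-4\right)^{2}}{4} = -30 - 4 = -34$)
$Y \left(\frac{-66 + a}{74 + 55} + w\right) = - 34 \left(\frac{-66 - 72}{74 + 55} + 79\right) = - 34 \left(- \frac{138}{129} + 79\right) = - 34 \left(\left(-138\right) \frac{1}{129} + 79\right) = - 34 \left(- \frac{46}{43} + 79\right) = \left(-34\right) \frac{3351}{43} = - \frac{113934}{43}$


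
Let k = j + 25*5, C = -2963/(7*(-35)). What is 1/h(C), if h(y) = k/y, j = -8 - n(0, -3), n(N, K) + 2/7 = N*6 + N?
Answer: 2963/28735 ≈ 0.10311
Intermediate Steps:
n(N, K) = -2/7 + 7*N (n(N, K) = -2/7 + (N*6 + N) = -2/7 + (6*N + N) = -2/7 + 7*N)
C = 2963/245 (C = -2963/(-245) = -2963*(-1/245) = 2963/245 ≈ 12.094)
j = -54/7 (j = -8 - (-2/7 + 7*0) = -8 - (-2/7 + 0) = -8 - 1*(-2/7) = -8 + 2/7 = -54/7 ≈ -7.7143)
k = 821/7 (k = -54/7 + 25*5 = -54/7 + 125 = 821/7 ≈ 117.29)
h(y) = 821/(7*y)
1/h(C) = 1/(821/(7*(2963/245))) = 1/((821/7)*(245/2963)) = 1/(28735/2963) = 2963/28735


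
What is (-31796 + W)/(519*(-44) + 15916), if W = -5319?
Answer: 7423/1384 ≈ 5.3634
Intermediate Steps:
(-31796 + W)/(519*(-44) + 15916) = (-31796 - 5319)/(519*(-44) + 15916) = -37115/(-22836 + 15916) = -37115/(-6920) = -37115*(-1/6920) = 7423/1384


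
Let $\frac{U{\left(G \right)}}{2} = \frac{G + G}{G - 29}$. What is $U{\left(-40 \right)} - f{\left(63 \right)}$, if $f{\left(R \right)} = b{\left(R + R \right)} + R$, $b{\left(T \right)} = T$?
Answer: $- \frac{12881}{69} \approx -186.68$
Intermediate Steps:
$f{\left(R \right)} = 3 R$ ($f{\left(R \right)} = \left(R + R\right) + R = 2 R + R = 3 R$)
$U{\left(G \right)} = \frac{4 G}{-29 + G}$ ($U{\left(G \right)} = 2 \frac{G + G}{G - 29} = 2 \frac{2 G}{-29 + G} = \frac{4 G}{-29 + G}$)
$U{\left(-40 \right)} - f{\left(63 \right)} = 4 \left(-40\right) \frac{1}{-29 - 40} - 3 \cdot 63 = 4 \left(-40\right) \frac{1}{-69} - 189 = 4 \left(-40\right) \left(- \frac{1}{69}\right) - 189 = \frac{160}{69} - 189 = - \frac{12881}{69}$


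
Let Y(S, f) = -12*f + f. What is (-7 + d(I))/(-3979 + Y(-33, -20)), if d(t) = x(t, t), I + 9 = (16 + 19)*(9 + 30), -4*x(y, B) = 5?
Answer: 11/5012 ≈ 0.0021947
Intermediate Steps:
Y(S, f) = -11*f
x(y, B) = -5/4 (x(y, B) = -¼*5 = -5/4)
I = 1356 (I = -9 + (16 + 19)*(9 + 30) = -9 + 35*39 = -9 + 1365 = 1356)
d(t) = -5/4
(-7 + d(I))/(-3979 + Y(-33, -20)) = (-7 - 5/4)/(-3979 - 11*(-20)) = -33/(4*(-3979 + 220)) = -33/4/(-3759) = -33/4*(-1/3759) = 11/5012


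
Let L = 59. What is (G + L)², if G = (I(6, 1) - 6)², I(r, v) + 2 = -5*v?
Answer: 51984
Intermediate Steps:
I(r, v) = -2 - 5*v
G = 169 (G = ((-2 - 5*1) - 6)² = ((-2 - 5) - 6)² = (-7 - 6)² = (-13)² = 169)
(G + L)² = (169 + 59)² = 228² = 51984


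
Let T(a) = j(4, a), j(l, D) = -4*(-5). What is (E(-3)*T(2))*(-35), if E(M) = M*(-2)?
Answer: -4200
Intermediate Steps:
E(M) = -2*M
j(l, D) = 20
T(a) = 20
(E(-3)*T(2))*(-35) = (-2*(-3)*20)*(-35) = (6*20)*(-35) = 120*(-35) = -4200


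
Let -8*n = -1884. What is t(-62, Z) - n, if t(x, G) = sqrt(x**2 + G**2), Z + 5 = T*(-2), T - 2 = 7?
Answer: -471/2 + sqrt(4373) ≈ -169.37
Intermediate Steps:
n = 471/2 (n = -1/8*(-1884) = 471/2 ≈ 235.50)
T = 9 (T = 2 + 7 = 9)
Z = -23 (Z = -5 + 9*(-2) = -5 - 18 = -23)
t(x, G) = sqrt(G**2 + x**2)
t(-62, Z) - n = sqrt((-23)**2 + (-62)**2) - 1*471/2 = sqrt(529 + 3844) - 471/2 = sqrt(4373) - 471/2 = -471/2 + sqrt(4373)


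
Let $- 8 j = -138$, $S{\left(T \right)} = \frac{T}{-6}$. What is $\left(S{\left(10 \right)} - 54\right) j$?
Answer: $- \frac{3841}{4} \approx -960.25$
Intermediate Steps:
$S{\left(T \right)} = - \frac{T}{6}$ ($S{\left(T \right)} = T \left(- \frac{1}{6}\right) = - \frac{T}{6}$)
$j = \frac{69}{4}$ ($j = \left(- \frac{1}{8}\right) \left(-138\right) = \frac{69}{4} \approx 17.25$)
$\left(S{\left(10 \right)} - 54\right) j = \left(\left(- \frac{1}{6}\right) 10 - 54\right) \frac{69}{4} = \left(- \frac{5}{3} - 54\right) \frac{69}{4} = \left(- \frac{167}{3}\right) \frac{69}{4} = - \frac{3841}{4}$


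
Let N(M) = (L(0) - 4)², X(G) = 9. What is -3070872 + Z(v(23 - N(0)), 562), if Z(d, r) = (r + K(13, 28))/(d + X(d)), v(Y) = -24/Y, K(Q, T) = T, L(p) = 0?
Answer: -119759878/39 ≈ -3.0708e+6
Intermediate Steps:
N(M) = 16 (N(M) = (0 - 4)² = (-4)² = 16)
Z(d, r) = (28 + r)/(9 + d) (Z(d, r) = (r + 28)/(d + 9) = (28 + r)/(9 + d))
-3070872 + Z(v(23 - N(0)), 562) = -3070872 + (28 + 562)/(9 - 24/(23 - 1*16)) = -3070872 + 590/(9 - 24/(23 - 16)) = -3070872 + 590/(9 - 24/7) = -3070872 + 590/(39/7) = -3070872 + (7/39)*590 = -3070872 + 4130/39 = -119759878/39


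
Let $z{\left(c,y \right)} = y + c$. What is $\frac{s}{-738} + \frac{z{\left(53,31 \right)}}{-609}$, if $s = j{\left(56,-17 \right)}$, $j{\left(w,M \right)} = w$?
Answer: $- \frac{2288}{10701} \approx -0.21381$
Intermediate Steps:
$s = 56$
$z{\left(c,y \right)} = c + y$
$\frac{s}{-738} + \frac{z{\left(53,31 \right)}}{-609} = \frac{56}{-738} + \frac{53 + 31}{-609} = 56 \left(- \frac{1}{738}\right) + 84 \left(- \frac{1}{609}\right) = - \frac{28}{369} - \frac{4}{29} = - \frac{2288}{10701}$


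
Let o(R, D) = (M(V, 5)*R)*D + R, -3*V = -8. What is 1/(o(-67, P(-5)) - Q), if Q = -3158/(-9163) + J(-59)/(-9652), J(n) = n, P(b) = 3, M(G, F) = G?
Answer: -88441276/53361111061 ≈ -0.0016574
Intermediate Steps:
V = 8/3 (V = -⅓*(-8) = 8/3 ≈ 2.6667)
o(R, D) = R + 8*D*R/3 (o(R, D) = (8*R/3)*D + R = 8*D*R/3 + R = R + 8*D*R/3)
Q = 31021633/88441276 (Q = -3158/(-9163) - 59/(-9652) = -3158*(-1/9163) - 59*(-1/9652) = 3158/9163 + 59/9652 = 31021633/88441276 ≈ 0.35076)
1/(o(-67, P(-5)) - Q) = 1/((⅓)*(-67)*(3 + 8*3) - 1*31021633/88441276) = 1/((⅓)*(-67)*(3 + 24) - 31021633/88441276) = 1/((⅓)*(-67)*27 - 31021633/88441276) = 1/(-603 - 31021633/88441276) = 1/(-53361111061/88441276) = -88441276/53361111061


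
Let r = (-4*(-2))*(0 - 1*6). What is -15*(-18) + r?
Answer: 222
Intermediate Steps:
r = -48 (r = 8*(0 - 6) = 8*(-6) = -48)
-15*(-18) + r = -15*(-18) - 48 = 270 - 48 = 222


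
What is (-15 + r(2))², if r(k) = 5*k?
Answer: 25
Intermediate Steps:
(-15 + r(2))² = (-15 + 5*2)² = (-15 + 10)² = (-5)² = 25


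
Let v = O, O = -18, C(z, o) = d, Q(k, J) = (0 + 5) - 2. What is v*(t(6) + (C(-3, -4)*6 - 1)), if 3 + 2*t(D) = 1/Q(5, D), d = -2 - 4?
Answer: 690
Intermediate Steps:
Q(k, J) = 3 (Q(k, J) = 5 - 2 = 3)
d = -6
C(z, o) = -6
t(D) = -4/3 (t(D) = -3/2 + (1/2)/3 = -3/2 + (1/2)*(1/3) = -3/2 + 1/6 = -4/3)
v = -18
v*(t(6) + (C(-3, -4)*6 - 1)) = -18*(-4/3 + (-6*6 - 1)) = -18*(-4/3 + (-36 - 1)) = -18*(-4/3 - 37) = -18*(-115/3) = 690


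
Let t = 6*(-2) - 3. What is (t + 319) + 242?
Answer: 546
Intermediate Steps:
t = -15 (t = -12 - 3 = -15)
(t + 319) + 242 = (-15 + 319) + 242 = 304 + 242 = 546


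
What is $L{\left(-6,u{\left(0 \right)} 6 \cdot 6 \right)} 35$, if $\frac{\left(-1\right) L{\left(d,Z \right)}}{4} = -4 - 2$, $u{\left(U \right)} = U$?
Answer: $840$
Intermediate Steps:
$L{\left(d,Z \right)} = 24$ ($L{\left(d,Z \right)} = - 4 \left(-4 - 2\right) = \left(-4\right) \left(-6\right) = 24$)
$L{\left(-6,u{\left(0 \right)} 6 \cdot 6 \right)} 35 = 24 \cdot 35 = 840$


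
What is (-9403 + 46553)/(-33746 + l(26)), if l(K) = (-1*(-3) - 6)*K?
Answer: -18575/16912 ≈ -1.0983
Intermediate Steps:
l(K) = -3*K (l(K) = (3 - 6)*K = -3*K)
(-9403 + 46553)/(-33746 + l(26)) = (-9403 + 46553)/(-33746 - 3*26) = 37150/(-33746 - 78) = 37150/(-33824) = 37150*(-1/33824) = -18575/16912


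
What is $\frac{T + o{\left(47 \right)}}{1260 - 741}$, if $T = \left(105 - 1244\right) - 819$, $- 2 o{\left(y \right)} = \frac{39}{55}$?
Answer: $- \frac{215419}{57090} \approx -3.7733$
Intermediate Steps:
$o{\left(y \right)} = - \frac{39}{110}$ ($o{\left(y \right)} = - \frac{39 \cdot \frac{1}{55}}{2} = \left(- \frac{1}{2}\right) \frac{39}{55} = - \frac{39}{110}$)
$T = -1958$ ($T = \left(105 - 1244\right) - 819 = -1139 - 819 = -1958$)
$\frac{T + o{\left(47 \right)}}{1260 - 741} = \frac{-1958 - \frac{39}{110}}{1260 - 741} = - \frac{215419}{110 \cdot 519} = \left(- \frac{215419}{110}\right) \frac{1}{519} = - \frac{215419}{57090}$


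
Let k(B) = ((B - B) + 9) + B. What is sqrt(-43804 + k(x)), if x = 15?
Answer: 2*I*sqrt(10945) ≈ 209.24*I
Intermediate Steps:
k(B) = 9 + B (k(B) = (0 + 9) + B = 9 + B)
sqrt(-43804 + k(x)) = sqrt(-43804 + (9 + 15)) = sqrt(-43804 + 24) = sqrt(-43780) = 2*I*sqrt(10945)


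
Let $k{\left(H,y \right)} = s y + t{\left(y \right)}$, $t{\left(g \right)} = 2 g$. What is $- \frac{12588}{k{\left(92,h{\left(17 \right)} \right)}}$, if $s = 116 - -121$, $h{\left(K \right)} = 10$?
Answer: $- \frac{6294}{1195} \approx -5.2669$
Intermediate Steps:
$s = 237$ ($s = 116 + 121 = 237$)
$k{\left(H,y \right)} = 239 y$ ($k{\left(H,y \right)} = 237 y + 2 y = 239 y$)
$- \frac{12588}{k{\left(92,h{\left(17 \right)} \right)}} = - \frac{12588}{239 \cdot 10} = - \frac{12588}{2390} = \left(-12588\right) \frac{1}{2390} = - \frac{6294}{1195}$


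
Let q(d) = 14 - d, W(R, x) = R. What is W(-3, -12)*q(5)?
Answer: -27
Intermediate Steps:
W(-3, -12)*q(5) = -3*(14 - 1*5) = -3*(14 - 5) = -3*9 = -27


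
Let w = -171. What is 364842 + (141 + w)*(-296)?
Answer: 373722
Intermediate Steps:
364842 + (141 + w)*(-296) = 364842 + (141 - 171)*(-296) = 364842 - 30*(-296) = 364842 + 8880 = 373722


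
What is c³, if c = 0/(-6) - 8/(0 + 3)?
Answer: -512/27 ≈ -18.963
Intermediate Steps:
c = -8/3 (c = 0*(-⅙) - 8/3 = 0 - 8*⅓ = 0 - 8/3 = -8/3 ≈ -2.6667)
c³ = (-8/3)³ = -512/27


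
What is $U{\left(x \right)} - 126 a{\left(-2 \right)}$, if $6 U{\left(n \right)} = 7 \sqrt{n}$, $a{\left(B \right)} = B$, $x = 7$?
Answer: $252 + \frac{7 \sqrt{7}}{6} \approx 255.09$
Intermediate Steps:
$U{\left(n \right)} = \frac{7 \sqrt{n}}{6}$
$U{\left(x \right)} - 126 a{\left(-2 \right)} = \frac{7 \sqrt{7}}{6} - -252 = \frac{7 \sqrt{7}}{6} + 252 = 252 + \frac{7 \sqrt{7}}{6}$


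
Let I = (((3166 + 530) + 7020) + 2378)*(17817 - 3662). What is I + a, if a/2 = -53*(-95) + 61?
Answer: 185355762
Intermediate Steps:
a = 10192 (a = 2*(-53*(-95) + 61) = 2*(5035 + 61) = 2*5096 = 10192)
I = 185345570 (I = ((3696 + 7020) + 2378)*14155 = (10716 + 2378)*14155 = 13094*14155 = 185345570)
I + a = 185345570 + 10192 = 185355762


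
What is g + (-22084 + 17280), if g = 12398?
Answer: 7594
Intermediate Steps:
g + (-22084 + 17280) = 12398 + (-22084 + 17280) = 12398 - 4804 = 7594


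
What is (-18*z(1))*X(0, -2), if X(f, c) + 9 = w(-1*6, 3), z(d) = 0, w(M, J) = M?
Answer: 0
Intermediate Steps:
X(f, c) = -15 (X(f, c) = -9 - 1*6 = -9 - 6 = -15)
(-18*z(1))*X(0, -2) = -18*0*(-15) = 0*(-15) = 0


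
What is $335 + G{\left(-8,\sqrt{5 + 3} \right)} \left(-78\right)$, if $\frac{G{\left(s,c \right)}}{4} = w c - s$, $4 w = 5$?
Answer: $-2161 - 780 \sqrt{2} \approx -3264.1$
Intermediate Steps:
$w = \frac{5}{4}$ ($w = \frac{1}{4} \cdot 5 = \frac{5}{4} \approx 1.25$)
$G{\left(s,c \right)} = - 4 s + 5 c$ ($G{\left(s,c \right)} = 4 \left(\frac{5 c}{4} - s\right) = 4 \left(- s + \frac{5 c}{4}\right) = - 4 s + 5 c$)
$335 + G{\left(-8,\sqrt{5 + 3} \right)} \left(-78\right) = 335 + \left(\left(-4\right) \left(-8\right) + 5 \sqrt{5 + 3}\right) \left(-78\right) = 335 + \left(32 + 5 \sqrt{8}\right) \left(-78\right) = 335 + \left(32 + 5 \cdot 2 \sqrt{2}\right) \left(-78\right) = 335 + \left(32 + 10 \sqrt{2}\right) \left(-78\right) = 335 - \left(2496 + 780 \sqrt{2}\right) = -2161 - 780 \sqrt{2}$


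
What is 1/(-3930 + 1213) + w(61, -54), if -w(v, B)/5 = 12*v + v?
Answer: -10772906/2717 ≈ -3965.0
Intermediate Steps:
w(v, B) = -65*v (w(v, B) = -5*(12*v + v) = -65*v)
1/(-3930 + 1213) + w(61, -54) = 1/(-3930 + 1213) - 65*61 = 1/(-2717) - 3965 = -1/2717 - 3965 = -10772906/2717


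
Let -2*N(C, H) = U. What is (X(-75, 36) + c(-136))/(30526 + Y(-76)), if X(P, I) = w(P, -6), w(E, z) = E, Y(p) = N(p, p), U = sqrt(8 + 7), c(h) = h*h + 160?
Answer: 2268814424/3727346689 + 37162*sqrt(15)/3727346689 ≈ 0.60873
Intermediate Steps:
c(h) = 160 + h**2 (c(h) = h**2 + 160 = 160 + h**2)
U = sqrt(15) ≈ 3.8730
N(C, H) = -sqrt(15)/2
Y(p) = -sqrt(15)/2
X(P, I) = P
(X(-75, 36) + c(-136))/(30526 + Y(-76)) = (-75 + (160 + (-136)**2))/(30526 - sqrt(15)/2) = (-75 + (160 + 18496))/(30526 - sqrt(15)/2) = (-75 + 18656)/(30526 - sqrt(15)/2) = 18581/(30526 - sqrt(15)/2)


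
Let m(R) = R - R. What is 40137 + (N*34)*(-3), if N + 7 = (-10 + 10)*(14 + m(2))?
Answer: 40851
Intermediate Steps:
m(R) = 0
N = -7 (N = -7 + (-10 + 10)*(14 + 0) = -7 + 0*14 = -7 + 0 = -7)
40137 + (N*34)*(-3) = 40137 - 7*34*(-3) = 40137 - 238*(-3) = 40137 + 714 = 40851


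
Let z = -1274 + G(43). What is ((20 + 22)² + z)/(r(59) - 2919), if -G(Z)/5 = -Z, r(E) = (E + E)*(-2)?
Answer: -141/631 ≈ -0.22345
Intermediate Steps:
r(E) = -4*E (r(E) = (2*E)*(-2) = -4*E)
G(Z) = 5*Z (G(Z) = -(-5)*Z = 5*Z)
z = -1059 (z = -1274 + 5*43 = -1274 + 215 = -1059)
((20 + 22)² + z)/(r(59) - 2919) = ((20 + 22)² - 1059)/(-4*59 - 2919) = (42² - 1059)/(-236 - 2919) = (1764 - 1059)/(-3155) = 705*(-1/3155) = -141/631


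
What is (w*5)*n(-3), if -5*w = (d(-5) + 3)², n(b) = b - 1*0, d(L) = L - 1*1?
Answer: 27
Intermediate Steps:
d(L) = -1 + L (d(L) = L - 1 = -1 + L)
n(b) = b (n(b) = b + 0 = b)
w = -9/5 (w = -((-1 - 5) + 3)²/5 = -(-6 + 3)²/5 = -⅕*(-3)² = -⅕*9 = -9/5 ≈ -1.8000)
(w*5)*n(-3) = -9/5*5*(-3) = -9*(-3) = 27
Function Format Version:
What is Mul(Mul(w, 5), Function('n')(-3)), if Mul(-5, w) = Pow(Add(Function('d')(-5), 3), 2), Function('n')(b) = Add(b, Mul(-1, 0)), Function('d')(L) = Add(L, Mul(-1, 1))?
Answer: 27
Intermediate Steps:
Function('d')(L) = Add(-1, L) (Function('d')(L) = Add(L, -1) = Add(-1, L))
Function('n')(b) = b (Function('n')(b) = Add(b, 0) = b)
w = Rational(-9, 5) (w = Mul(Rational(-1, 5), Pow(Add(Add(-1, -5), 3), 2)) = Mul(Rational(-1, 5), Pow(Add(-6, 3), 2)) = Mul(Rational(-1, 5), Pow(-3, 2)) = Mul(Rational(-1, 5), 9) = Rational(-9, 5) ≈ -1.8000)
Mul(Mul(w, 5), Function('n')(-3)) = Mul(Mul(Rational(-9, 5), 5), -3) = Mul(-9, -3) = 27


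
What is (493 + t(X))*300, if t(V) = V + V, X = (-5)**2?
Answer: 162900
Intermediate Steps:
X = 25
t(V) = 2*V
(493 + t(X))*300 = (493 + 2*25)*300 = (493 + 50)*300 = 543*300 = 162900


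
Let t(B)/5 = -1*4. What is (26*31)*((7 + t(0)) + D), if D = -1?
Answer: -11284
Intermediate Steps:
t(B) = -20 (t(B) = 5*(-1*4) = 5*(-4) = -20)
(26*31)*((7 + t(0)) + D) = (26*31)*((7 - 20) - 1) = 806*(-13 - 1) = 806*(-14) = -11284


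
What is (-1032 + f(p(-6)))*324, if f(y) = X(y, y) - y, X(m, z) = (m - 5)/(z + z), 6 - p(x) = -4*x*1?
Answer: -328329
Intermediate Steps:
p(x) = 6 + 4*x (p(x) = 6 - (-4*x) = 6 - (-4)*x = 6 + 4*x)
X(m, z) = (-5 + m)/(2*z) (X(m, z) = (-5 + m)/((2*z)) = (-5 + m)*(1/(2*z)) = (-5 + m)/(2*z))
f(y) = -y + (-5 + y)/(2*y) (f(y) = (-5 + y)/(2*y) - y = -y + (-5 + y)/(2*y))
(-1032 + f(p(-6)))*324 = (-1032 + (1/2 - (6 + 4*(-6)) - 5/(2*(6 + 4*(-6)))))*324 = (-1032 + (1/2 - (6 - 24) - 5/(2*(6 - 24))))*324 = (-1032 + (1/2 - 1*(-18) - 5/2/(-18)))*324 = (-1032 + (1/2 + 18 - 5/2*(-1/18)))*324 = (-1032 + (1/2 + 18 + 5/36))*324 = (-1032 + 671/36)*324 = -36481/36*324 = -328329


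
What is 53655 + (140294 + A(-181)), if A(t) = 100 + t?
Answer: 193868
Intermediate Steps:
53655 + (140294 + A(-181)) = 53655 + (140294 + (100 - 181)) = 53655 + (140294 - 81) = 53655 + 140213 = 193868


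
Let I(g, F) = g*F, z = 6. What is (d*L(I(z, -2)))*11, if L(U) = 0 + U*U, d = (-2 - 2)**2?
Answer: 25344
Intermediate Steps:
I(g, F) = F*g
d = 16 (d = (-4)**2 = 16)
L(U) = U**2 (L(U) = 0 + U**2 = U**2)
(d*L(I(z, -2)))*11 = (16*(-2*6)**2)*11 = (16*(-12)**2)*11 = (16*144)*11 = 2304*11 = 25344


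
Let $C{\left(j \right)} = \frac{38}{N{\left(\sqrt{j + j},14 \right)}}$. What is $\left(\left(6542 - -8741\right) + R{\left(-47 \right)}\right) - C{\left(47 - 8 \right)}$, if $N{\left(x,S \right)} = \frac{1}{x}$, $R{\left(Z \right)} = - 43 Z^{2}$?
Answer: $-79704 - 38 \sqrt{78} \approx -80040.0$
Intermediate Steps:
$C{\left(j \right)} = 38 \sqrt{2} \sqrt{j}$ ($C{\left(j \right)} = \frac{38}{\frac{1}{\sqrt{j + j}}} = \frac{38}{\frac{1}{\sqrt{2 j}}} = \frac{38}{\frac{1}{\sqrt{2} \sqrt{j}}} = \frac{38}{\frac{1}{2} \sqrt{2} \frac{1}{\sqrt{j}}} = 38 \sqrt{2} \sqrt{j}$)
$\left(\left(6542 - -8741\right) + R{\left(-47 \right)}\right) - C{\left(47 - 8 \right)} = \left(\left(6542 - -8741\right) - 43 \left(-47\right)^{2}\right) - 38 \sqrt{2} \sqrt{47 - 8} = \left(\left(6542 + 8741\right) - 94987\right) - 38 \sqrt{2} \sqrt{39} = \left(15283 - 94987\right) - 38 \sqrt{78} = -79704 - 38 \sqrt{78}$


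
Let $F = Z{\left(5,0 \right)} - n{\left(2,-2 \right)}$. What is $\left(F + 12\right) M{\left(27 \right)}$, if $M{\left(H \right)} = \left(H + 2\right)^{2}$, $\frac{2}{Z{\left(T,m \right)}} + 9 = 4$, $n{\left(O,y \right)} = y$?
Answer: $\frac{57188}{5} \approx 11438.0$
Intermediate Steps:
$Z{\left(T,m \right)} = - \frac{2}{5}$ ($Z{\left(T,m \right)} = \frac{2}{-9 + 4} = \frac{2}{-5} = 2 \left(- \frac{1}{5}\right) = - \frac{2}{5}$)
$M{\left(H \right)} = \left(2 + H\right)^{2}$
$F = \frac{8}{5}$ ($F = - \frac{2}{5} - -2 = - \frac{2}{5} + 2 = \frac{8}{5} \approx 1.6$)
$\left(F + 12\right) M{\left(27 \right)} = \left(\frac{8}{5} + 12\right) \left(2 + 27\right)^{2} = \frac{68 \cdot 29^{2}}{5} = \frac{68}{5} \cdot 841 = \frac{57188}{5}$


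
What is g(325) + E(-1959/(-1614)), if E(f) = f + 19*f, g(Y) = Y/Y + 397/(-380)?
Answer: 2476827/102220 ≈ 24.230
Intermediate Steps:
g(Y) = -17/380 (g(Y) = 1 + 397*(-1/380) = 1 - 397/380 = -17/380)
E(f) = 20*f
g(325) + E(-1959/(-1614)) = -17/380 + 20*(-1959/(-1614)) = -17/380 + 20*(-1959*(-1/1614)) = -17/380 + 20*(653/538) = -17/380 + 6530/269 = 2476827/102220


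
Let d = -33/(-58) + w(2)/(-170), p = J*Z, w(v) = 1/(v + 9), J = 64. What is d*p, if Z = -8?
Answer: -7891456/27115 ≈ -291.04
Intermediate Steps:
w(v) = 1/(9 + v)
p = -512 (p = 64*(-8) = -512)
d = 15413/27115 (d = -33/(-58) + 1/((9 + 2)*(-170)) = -33*(-1/58) - 1/170/11 = 33/58 + (1/11)*(-1/170) = 33/58 - 1/1870 = 15413/27115 ≈ 0.56843)
d*p = (15413/27115)*(-512) = -7891456/27115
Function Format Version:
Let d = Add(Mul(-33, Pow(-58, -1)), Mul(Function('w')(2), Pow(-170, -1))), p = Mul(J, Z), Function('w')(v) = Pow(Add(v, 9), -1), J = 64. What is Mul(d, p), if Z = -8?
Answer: Rational(-7891456, 27115) ≈ -291.04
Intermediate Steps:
Function('w')(v) = Pow(Add(9, v), -1)
p = -512 (p = Mul(64, -8) = -512)
d = Rational(15413, 27115) (d = Add(Mul(-33, Pow(-58, -1)), Mul(Pow(Add(9, 2), -1), Pow(-170, -1))) = Add(Mul(-33, Rational(-1, 58)), Mul(Pow(11, -1), Rational(-1, 170))) = Add(Rational(33, 58), Mul(Rational(1, 11), Rational(-1, 170))) = Add(Rational(33, 58), Rational(-1, 1870)) = Rational(15413, 27115) ≈ 0.56843)
Mul(d, p) = Mul(Rational(15413, 27115), -512) = Rational(-7891456, 27115)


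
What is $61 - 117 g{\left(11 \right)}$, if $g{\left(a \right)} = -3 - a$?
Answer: $1699$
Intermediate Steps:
$61 - 117 g{\left(11 \right)} = 61 - 117 \left(-3 - 11\right) = 61 - -1638 = 61 + 1638 = 1699$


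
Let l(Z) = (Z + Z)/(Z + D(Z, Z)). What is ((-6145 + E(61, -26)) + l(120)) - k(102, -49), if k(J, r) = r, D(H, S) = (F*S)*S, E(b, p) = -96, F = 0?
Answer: -6190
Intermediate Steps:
D(H, S) = 0 (D(H, S) = (0*S)*S = 0*S = 0)
l(Z) = 2 (l(Z) = (Z + Z)/(Z + 0) = (2*Z)/Z = 2)
((-6145 + E(61, -26)) + l(120)) - k(102, -49) = ((-6145 - 96) + 2) - 1*(-49) = (-6241 + 2) + 49 = -6239 + 49 = -6190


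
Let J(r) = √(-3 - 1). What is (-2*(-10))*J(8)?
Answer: 40*I ≈ 40.0*I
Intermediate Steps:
J(r) = 2*I (J(r) = √(-4) = 2*I)
(-2*(-10))*J(8) = (-2*(-10))*(2*I) = 20*(2*I) = 40*I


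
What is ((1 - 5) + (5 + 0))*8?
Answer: 8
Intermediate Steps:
((1 - 5) + (5 + 0))*8 = (-4 + 5)*8 = 1*8 = 8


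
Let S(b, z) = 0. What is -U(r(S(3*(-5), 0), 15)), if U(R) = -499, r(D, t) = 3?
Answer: 499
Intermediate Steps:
-U(r(S(3*(-5), 0), 15)) = -1*(-499) = 499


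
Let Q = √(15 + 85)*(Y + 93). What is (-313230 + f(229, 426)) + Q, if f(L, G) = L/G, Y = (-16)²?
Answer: -131949011/426 ≈ -3.0974e+5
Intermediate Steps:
Y = 256
Q = 3490 (Q = √(15 + 85)*(256 + 93) = √100*349 = 10*349 = 3490)
(-313230 + f(229, 426)) + Q = (-313230 + 229/426) + 3490 = -133435751/426 + 3490 = -131949011/426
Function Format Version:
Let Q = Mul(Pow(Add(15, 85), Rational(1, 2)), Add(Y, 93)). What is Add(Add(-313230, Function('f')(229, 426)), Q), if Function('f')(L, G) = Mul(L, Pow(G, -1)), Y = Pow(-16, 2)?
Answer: Rational(-131949011, 426) ≈ -3.0974e+5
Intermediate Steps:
Y = 256
Q = 3490 (Q = Mul(Pow(Add(15, 85), Rational(1, 2)), Add(256, 93)) = Mul(Pow(100, Rational(1, 2)), 349) = Mul(10, 349) = 3490)
Add(Add(-313230, Function('f')(229, 426)), Q) = Add(Add(-313230, Mul(229, Pow(426, -1))), 3490) = Add(Add(-313230, Mul(229, Rational(1, 426))), 3490) = Add(Add(-313230, Rational(229, 426)), 3490) = Add(Rational(-133435751, 426), 3490) = Rational(-131949011, 426)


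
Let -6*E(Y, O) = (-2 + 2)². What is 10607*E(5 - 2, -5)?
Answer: 0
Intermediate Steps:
E(Y, O) = 0 (E(Y, O) = -(-2 + 2)²/6 = -⅙*0² = -⅙*0 = 0)
10607*E(5 - 2, -5) = 10607*0 = 0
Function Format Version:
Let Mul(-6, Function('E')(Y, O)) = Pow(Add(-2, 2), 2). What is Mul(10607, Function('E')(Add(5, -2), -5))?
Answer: 0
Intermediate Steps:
Function('E')(Y, O) = 0 (Function('E')(Y, O) = Mul(Rational(-1, 6), Pow(Add(-2, 2), 2)) = Mul(Rational(-1, 6), Pow(0, 2)) = Mul(Rational(-1, 6), 0) = 0)
Mul(10607, Function('E')(Add(5, -2), -5)) = Mul(10607, 0) = 0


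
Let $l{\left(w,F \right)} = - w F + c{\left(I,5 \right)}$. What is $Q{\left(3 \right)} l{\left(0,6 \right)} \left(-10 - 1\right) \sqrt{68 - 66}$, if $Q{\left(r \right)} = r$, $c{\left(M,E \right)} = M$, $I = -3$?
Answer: $99 \sqrt{2} \approx 140.01$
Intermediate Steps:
$l{\left(w,F \right)} = -3 - F w$ ($l{\left(w,F \right)} = - w F - 3 = - F w - 3 = -3 - F w$)
$Q{\left(3 \right)} l{\left(0,6 \right)} \left(-10 - 1\right) \sqrt{68 - 66} = 3 \left(-3 - 6 \cdot 0\right) \left(-10 - 1\right) \sqrt{68 - 66} = 3 \left(-3 + 0\right) \left(-10 - 1\right) \sqrt{2} = 3 \left(\left(-3\right) \left(-11\right)\right) \sqrt{2} = 3 \cdot 33 \sqrt{2} = 99 \sqrt{2}$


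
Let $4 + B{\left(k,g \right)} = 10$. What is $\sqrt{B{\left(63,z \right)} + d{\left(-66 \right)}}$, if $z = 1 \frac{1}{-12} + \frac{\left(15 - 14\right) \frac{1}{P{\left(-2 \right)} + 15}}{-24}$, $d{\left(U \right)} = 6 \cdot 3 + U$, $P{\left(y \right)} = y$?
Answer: $i \sqrt{42} \approx 6.4807 i$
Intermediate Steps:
$d{\left(U \right)} = 18 + U$
$z = - \frac{9}{104}$ ($z = 1 \frac{1}{-12} + \frac{\left(15 - 14\right) \frac{1}{-2 + 15}}{-24} = 1 \left(- \frac{1}{12}\right) + 1 \cdot \frac{1}{13} \left(- \frac{1}{24}\right) = - \frac{1}{12} + 1 \cdot \frac{1}{13} \left(- \frac{1}{24}\right) = - \frac{1}{12} + \frac{1}{13} \left(- \frac{1}{24}\right) = - \frac{1}{12} - \frac{1}{312} = - \frac{9}{104} \approx -0.086538$)
$B{\left(k,g \right)} = 6$ ($B{\left(k,g \right)} = -4 + 10 = 6$)
$\sqrt{B{\left(63,z \right)} + d{\left(-66 \right)}} = \sqrt{6 + \left(18 - 66\right)} = \sqrt{6 - 48} = \sqrt{-42} = i \sqrt{42}$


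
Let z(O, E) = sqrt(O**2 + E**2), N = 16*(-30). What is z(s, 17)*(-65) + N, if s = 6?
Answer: -480 - 325*sqrt(13) ≈ -1651.8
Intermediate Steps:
N = -480
z(O, E) = sqrt(E**2 + O**2)
z(s, 17)*(-65) + N = sqrt(17**2 + 6**2)*(-65) - 480 = sqrt(289 + 36)*(-65) - 480 = sqrt(325)*(-65) - 480 = (5*sqrt(13))*(-65) - 480 = -325*sqrt(13) - 480 = -480 - 325*sqrt(13)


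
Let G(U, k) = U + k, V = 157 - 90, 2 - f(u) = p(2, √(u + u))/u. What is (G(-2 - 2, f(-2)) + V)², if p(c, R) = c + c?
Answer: 4489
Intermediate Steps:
p(c, R) = 2*c
f(u) = 2 - 4/u (f(u) = 2 - 2*2/u = 2 - 4/u)
V = 67
(G(-2 - 2, f(-2)) + V)² = (((-2 - 2) + (2 - 4/(-2))) + 67)² = ((-4 + (2 - 4*(-½))) + 67)² = ((-4 + (2 + 2)) + 67)² = ((-4 + 4) + 67)² = (0 + 67)² = 67² = 4489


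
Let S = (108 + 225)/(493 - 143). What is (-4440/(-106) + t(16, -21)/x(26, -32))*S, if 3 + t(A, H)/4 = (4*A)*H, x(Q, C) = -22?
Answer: 3977019/14575 ≈ 272.87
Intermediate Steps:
t(A, H) = -12 + 16*A*H (t(A, H) = -12 + 4*((4*A)*H) = -12 + 4*(4*A*H) = -12 + 16*A*H)
S = 333/350 ≈ 0.95143
(-4440/(-106) + t(16, -21)/x(26, -32))*S = (-4440/(-106) + (-12 + 16*16*(-21))/(-22))*(333/350) = (-4440*(-1/106) + (-12 - 5376)*(-1/22))*(333/350) = (2220/53 - 5388*(-1/22))*(333/350) = (2220/53 + 2694/11)*(333/350) = (167202/583)*(333/350) = 3977019/14575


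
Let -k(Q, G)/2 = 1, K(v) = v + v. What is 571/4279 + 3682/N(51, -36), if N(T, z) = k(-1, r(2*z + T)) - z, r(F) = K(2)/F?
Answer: 7887346/72743 ≈ 108.43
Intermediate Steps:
K(v) = 2*v
r(F) = 4/F (r(F) = (2*2)/F = 4/F)
k(Q, G) = -2 (k(Q, G) = -2*1 = -2)
N(T, z) = -2 - z
571/4279 + 3682/N(51, -36) = 571/4279 + 3682/(-2 - 1*(-36)) = 571*(1/4279) + 3682/(-2 + 36) = 571/4279 + 3682/34 = 571/4279 + 3682*(1/34) = 571/4279 + 1841/17 = 7887346/72743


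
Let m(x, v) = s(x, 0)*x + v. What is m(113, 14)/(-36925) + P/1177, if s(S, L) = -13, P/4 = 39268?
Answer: 1160319227/8692145 ≈ 133.49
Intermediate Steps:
P = 157072 (P = 4*39268 = 157072)
m(x, v) = v - 13*x (m(x, v) = -13*x + v = v - 13*x)
m(113, 14)/(-36925) + P/1177 = (14 - 13*113)/(-36925) + 157072/1177 = (14 - 1469)*(-1/36925) + 157072*(1/1177) = -1455*(-1/36925) + 157072/1177 = 291/7385 + 157072/1177 = 1160319227/8692145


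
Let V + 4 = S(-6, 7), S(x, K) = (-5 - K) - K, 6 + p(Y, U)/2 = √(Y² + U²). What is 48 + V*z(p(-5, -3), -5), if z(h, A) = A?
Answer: 163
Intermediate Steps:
p(Y, U) = -12 + 2*√(U² + Y²) (p(Y, U) = -12 + 2*√(Y² + U²) = -12 + 2*√(U² + Y²))
S(x, K) = -5 - 2*K
V = -23 (V = -4 + (-5 - 2*7) = -4 + (-5 - 14) = -4 - 19 = -23)
48 + V*z(p(-5, -3), -5) = 48 - 23*(-5) = 48 + 115 = 163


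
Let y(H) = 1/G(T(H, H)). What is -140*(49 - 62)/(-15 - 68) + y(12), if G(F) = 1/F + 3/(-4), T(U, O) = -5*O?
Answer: -44350/1909 ≈ -23.232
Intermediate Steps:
G(F) = -¾ + 1/F (G(F) = 1/F + 3*(-¼) = 1/F - ¾ = -¾ + 1/F)
y(H) = 1/(-¾ - 1/(5*H)) (y(H) = 1/(-¾ + 1/(-5*H)) = 1/(-¾ - 1/(5*H)))
-140*(49 - 62)/(-15 - 68) + y(12) = -140*(49 - 62)/(-15 - 68) - 20*12/(4 + 15*12) = -(-1820)/(-83) - 20*12/(4 + 180) = -(-1820)*(-1)/83 - 20*12/184 = -140*13/83 - 20*12*1/184 = -1820/83 - 30/23 = -44350/1909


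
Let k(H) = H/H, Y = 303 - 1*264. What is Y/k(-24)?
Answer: 39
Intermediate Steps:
Y = 39 (Y = 303 - 264 = 39)
k(H) = 1
Y/k(-24) = 39/1 = 39*1 = 39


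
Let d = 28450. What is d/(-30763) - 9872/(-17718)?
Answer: -100192382/272529417 ≈ -0.36764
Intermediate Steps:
d/(-30763) - 9872/(-17718) = 28450/(-30763) - 9872/(-17718) = 28450*(-1/30763) - 9872*(-1/17718) = -28450/30763 + 4936/8859 = -100192382/272529417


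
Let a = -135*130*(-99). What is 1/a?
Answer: 1/1737450 ≈ 5.7556e-7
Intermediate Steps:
a = 1737450 (a = -17550*(-99) = 1737450)
1/a = 1/1737450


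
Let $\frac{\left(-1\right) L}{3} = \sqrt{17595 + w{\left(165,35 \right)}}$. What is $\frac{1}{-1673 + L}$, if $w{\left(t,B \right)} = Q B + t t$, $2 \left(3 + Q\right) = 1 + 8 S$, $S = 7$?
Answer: $- \frac{3346}{4775033} + \frac{15 \sqrt{7314}}{4775033} \approx -0.00043207$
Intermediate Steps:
$Q = \frac{51}{2}$ ($Q = -3 + \frac{1 + 8 \cdot 7}{2} = -3 + \frac{1 + 56}{2} = -3 + \frac{1}{2} \cdot 57 = -3 + \frac{57}{2} = \frac{51}{2} \approx 25.5$)
$w{\left(t,B \right)} = t^{2} + \frac{51 B}{2}$ ($w{\left(t,B \right)} = \frac{51 B}{2} + t t = \frac{51 B}{2} + t^{2} = t^{2} + \frac{51 B}{2}$)
$L = - \frac{15 \sqrt{7314}}{2}$ ($L = - 3 \sqrt{17595 + \left(165^{2} + \frac{51}{2} \cdot 35\right)} = - 3 \sqrt{17595 + \left(27225 + \frac{1785}{2}\right)} = - 3 \sqrt{17595 + \frac{56235}{2}} = - 3 \sqrt{\frac{91425}{2}} = - 3 \frac{5 \sqrt{7314}}{2} = - \frac{15 \sqrt{7314}}{2} \approx -641.41$)
$\frac{1}{-1673 + L} = \frac{1}{-1673 - \frac{15 \sqrt{7314}}{2}}$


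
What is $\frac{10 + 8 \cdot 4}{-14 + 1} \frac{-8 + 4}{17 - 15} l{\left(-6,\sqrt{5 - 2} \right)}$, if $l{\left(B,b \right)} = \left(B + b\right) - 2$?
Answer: $- \frac{672}{13} + \frac{84 \sqrt{3}}{13} \approx -40.501$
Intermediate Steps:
$l{\left(B,b \right)} = -2 + B + b$
$\frac{10 + 8 \cdot 4}{-14 + 1} \frac{-8 + 4}{17 - 15} l{\left(-6,\sqrt{5 - 2} \right)} = \frac{10 + 8 \cdot 4}{-14 + 1} \frac{-8 + 4}{17 - 15} \left(-2 - 6 + \sqrt{5 - 2}\right) = \frac{10 + 32}{-13} \left(- \frac{4}{2}\right) \left(-2 - 6 + \sqrt{3}\right) = 42 \left(- \frac{1}{13}\right) \left(\left(-4\right) \frac{1}{2}\right) \left(-8 + \sqrt{3}\right) = \left(- \frac{42}{13}\right) \left(-2\right) \left(-8 + \sqrt{3}\right) = \frac{84 \left(-8 + \sqrt{3}\right)}{13} = - \frac{672}{13} + \frac{84 \sqrt{3}}{13}$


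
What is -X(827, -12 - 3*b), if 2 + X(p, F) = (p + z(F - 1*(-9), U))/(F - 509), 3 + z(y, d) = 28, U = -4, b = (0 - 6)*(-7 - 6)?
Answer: 2362/755 ≈ 3.1285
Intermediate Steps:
b = 78 (b = -6*(-13) = 78)
z(y, d) = 25 (z(y, d) = -3 + 28 = 25)
X(p, F) = -2 + (25 + p)/(-509 + F) (X(p, F) = -2 + (p + 25)/(F - 509) = -2 + (25 + p)/(-509 + F))
-X(827, -12 - 3*b) = -(1043 + 827 - 2*(-12 - 3*78))/(-509 + (-12 - 3*78)) = -(1043 + 827 - 2*(-12 - 234))/(-509 + (-12 - 234)) = -(1043 + 827 - 2*(-246))/(-509 - 246) = -(1043 + 827 + 492)/(-755) = -(-1)*2362/755 = -1*(-2362/755) = 2362/755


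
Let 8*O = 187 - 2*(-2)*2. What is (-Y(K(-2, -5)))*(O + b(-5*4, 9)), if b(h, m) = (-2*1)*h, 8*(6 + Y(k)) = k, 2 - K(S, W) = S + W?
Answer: 20085/64 ≈ 313.83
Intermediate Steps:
K(S, W) = 2 - S - W (K(S, W) = 2 - (S + W) = 2 + (-S - W) = 2 - S - W)
Y(k) = -6 + k/8
b(h, m) = -2*h
O = 195/8 (O = (187 - 2*(-2)*2)/8 = (187 - (-4)*2)/8 = (187 - 1*(-8))/8 = (187 + 8)/8 = (⅛)*195 = 195/8 ≈ 24.375)
(-Y(K(-2, -5)))*(O + b(-5*4, 9)) = (-(-6 + (2 - 1*(-2) - 1*(-5))/8))*(195/8 - (-10)*4) = (-(-6 + (2 + 2 + 5)/8))*(195/8 - 2*(-20)) = (-(-6 + (⅛)*9))*(195/8 + 40) = -(-6 + 9/8)*(515/8) = -1*(-39/8)*(515/8) = (39/8)*(515/8) = 20085/64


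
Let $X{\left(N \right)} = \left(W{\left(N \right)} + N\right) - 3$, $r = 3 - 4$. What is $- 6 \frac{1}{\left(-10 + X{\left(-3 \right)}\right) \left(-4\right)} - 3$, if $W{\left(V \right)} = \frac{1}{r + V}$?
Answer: $- \frac{201}{65} \approx -3.0923$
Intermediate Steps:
$r = -1$
$W{\left(V \right)} = \frac{1}{-1 + V}$
$X{\left(N \right)} = -3 + N + \frac{1}{-1 + N}$ ($X{\left(N \right)} = \left(\frac{1}{-1 + N} + N\right) - 3 = \left(N + \frac{1}{-1 + N}\right) - 3 = -3 + N + \frac{1}{-1 + N}$)
$- 6 \frac{1}{\left(-10 + X{\left(-3 \right)}\right) \left(-4\right)} - 3 = - 6 \frac{1}{\left(-10 + \frac{1 + \left(-1 - 3\right) \left(-3 - 3\right)}{-1 - 3}\right) \left(-4\right)} - 3 = - 6 \frac{1}{-10 + \frac{1 - -24}{-4}} \left(- \frac{1}{4}\right) - 3 = - 6 \frac{1}{-10 - \frac{1 + 24}{4}} \left(- \frac{1}{4}\right) - 3 = - 6 \frac{1}{-10 - \frac{25}{4}} \left(- \frac{1}{4}\right) - 3 = - 6 \frac{1}{- \frac{65}{4}} \left(- \frac{1}{4}\right) - 3 = - 6 \left(\left(- \frac{4}{65}\right) \left(- \frac{1}{4}\right)\right) - 3 = \left(-6\right) \frac{1}{65} - 3 = - \frac{6}{65} - 3 = - \frac{201}{65}$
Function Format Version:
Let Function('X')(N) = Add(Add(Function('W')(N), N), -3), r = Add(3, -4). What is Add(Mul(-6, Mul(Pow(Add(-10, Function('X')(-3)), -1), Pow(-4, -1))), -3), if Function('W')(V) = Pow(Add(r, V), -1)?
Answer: Rational(-201, 65) ≈ -3.0923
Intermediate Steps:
r = -1
Function('W')(V) = Pow(Add(-1, V), -1)
Function('X')(N) = Add(-3, N, Pow(Add(-1, N), -1)) (Function('X')(N) = Add(Add(Pow(Add(-1, N), -1), N), -3) = Add(Add(N, Pow(Add(-1, N), -1)), -3) = Add(-3, N, Pow(Add(-1, N), -1)))
Add(Mul(-6, Mul(Pow(Add(-10, Function('X')(-3)), -1), Pow(-4, -1))), -3) = Add(Mul(-6, Mul(Pow(Add(-10, Mul(Pow(Add(-1, -3), -1), Add(1, Mul(Add(-1, -3), Add(-3, -3))))), -1), Pow(-4, -1))), -3) = Add(Mul(-6, Mul(Pow(Add(-10, Mul(Pow(-4, -1), Add(1, Mul(-4, -6)))), -1), Rational(-1, 4))), -3) = Add(Mul(-6, Mul(Pow(Add(-10, Mul(Rational(-1, 4), Add(1, 24))), -1), Rational(-1, 4))), -3) = Add(Mul(-6, Mul(Pow(Add(-10, Mul(Rational(-1, 4), 25)), -1), Rational(-1, 4))), -3) = Add(Mul(-6, Mul(Pow(Add(-10, Rational(-25, 4)), -1), Rational(-1, 4))), -3) = Add(Mul(-6, Mul(Pow(Rational(-65, 4), -1), Rational(-1, 4))), -3) = Add(Mul(-6, Mul(Rational(-4, 65), Rational(-1, 4))), -3) = Add(Mul(-6, Rational(1, 65)), -3) = Add(Rational(-6, 65), -3) = Rational(-201, 65)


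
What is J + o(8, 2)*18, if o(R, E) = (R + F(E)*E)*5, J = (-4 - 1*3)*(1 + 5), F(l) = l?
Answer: 1038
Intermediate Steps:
J = -42 (J = (-4 - 3)*6 = -7*6 = -42)
o(R, E) = 5*R + 5*E² (o(R, E) = (R + E*E)*5 = (R + E²)*5 = 5*R + 5*E²)
J + o(8, 2)*18 = -42 + (5*8 + 5*2²)*18 = -42 + (40 + 5*4)*18 = -42 + (40 + 20)*18 = -42 + 60*18 = -42 + 1080 = 1038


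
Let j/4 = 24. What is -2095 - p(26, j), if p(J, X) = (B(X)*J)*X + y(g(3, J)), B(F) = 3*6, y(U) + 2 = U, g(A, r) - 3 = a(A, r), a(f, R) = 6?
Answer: -47030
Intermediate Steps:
g(A, r) = 9 (g(A, r) = 3 + 6 = 9)
y(U) = -2 + U
B(F) = 18
j = 96 (j = 4*24 = 96)
p(J, X) = 7 + 18*J*X (p(J, X) = (18*J)*X + (-2 + 9) = 18*J*X + 7 = 7 + 18*J*X)
-2095 - p(26, j) = -2095 - (7 + 18*26*96) = -2095 - (7 + 44928) = -2095 - 1*44935 = -2095 - 44935 = -47030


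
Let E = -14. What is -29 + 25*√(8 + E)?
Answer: -29 + 25*I*√6 ≈ -29.0 + 61.237*I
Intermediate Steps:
-29 + 25*√(8 + E) = -29 + 25*√(8 - 14) = -29 + 25*√(-6) = -29 + 25*(I*√6) = -29 + 25*I*√6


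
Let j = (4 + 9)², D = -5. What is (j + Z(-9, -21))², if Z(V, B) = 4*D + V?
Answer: 19600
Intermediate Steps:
Z(V, B) = -20 + V (Z(V, B) = 4*(-5) + V = -20 + V)
j = 169 (j = 13² = 169)
(j + Z(-9, -21))² = (169 + (-20 - 9))² = (169 - 29)² = 140² = 19600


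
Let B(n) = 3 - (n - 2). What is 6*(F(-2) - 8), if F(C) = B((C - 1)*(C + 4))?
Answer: 18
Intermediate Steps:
B(n) = 5 - n (B(n) = 3 - (-2 + n) = 3 + (2 - n) = 5 - n)
F(C) = 5 - (-1 + C)*(4 + C) (F(C) = 5 - (C - 1)*(C + 4) = 5 - (-1 + C)*(4 + C))
6*(F(-2) - 8) = 6*((9 - 1*(-2)**2 - 3*(-2)) - 8) = 6*((9 - 1*4 + 6) - 8) = 6*((9 - 4 + 6) - 8) = 6*(11 - 8) = 6*3 = 18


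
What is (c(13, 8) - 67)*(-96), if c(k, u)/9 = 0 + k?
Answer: -4800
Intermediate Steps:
c(k, u) = 9*k (c(k, u) = 9*(0 + k) = 9*k)
(c(13, 8) - 67)*(-96) = (9*13 - 67)*(-96) = (117 - 67)*(-96) = 50*(-96) = -4800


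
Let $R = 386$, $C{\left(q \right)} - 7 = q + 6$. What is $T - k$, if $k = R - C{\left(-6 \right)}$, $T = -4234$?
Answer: $-4613$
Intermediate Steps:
$C{\left(q \right)} = 13 + q$ ($C{\left(q \right)} = 7 + \left(q + 6\right) = 7 + \left(6 + q\right) = 13 + q$)
$k = 379$ ($k = 386 - \left(13 - 6\right) = 386 - 7 = 379$)
$T - k = -4234 - 379 = -4613$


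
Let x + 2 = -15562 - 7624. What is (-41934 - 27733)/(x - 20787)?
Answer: 69667/43975 ≈ 1.5842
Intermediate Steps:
x = -23188 (x = -2 + (-15562 - 7624) = -2 - 23186 = -23188)
(-41934 - 27733)/(x - 20787) = (-41934 - 27733)/(-23188 - 20787) = -69667/(-43975) = -69667*(-1/43975) = 69667/43975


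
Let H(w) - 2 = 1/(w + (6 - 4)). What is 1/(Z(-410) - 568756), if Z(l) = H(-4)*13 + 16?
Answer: -2/1137441 ≈ -1.7583e-6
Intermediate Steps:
H(w) = 2 + 1/(2 + w) (H(w) = 2 + 1/(w + (6 - 4)) = 2 + 1/(w + 2) = 2 + 1/(2 + w))
Z(l) = 71/2 (Z(l) = ((5 + 2*(-4))/(2 - 4))*13 + 16 = ((5 - 8)/(-2))*13 + 16 = -½*(-3)*13 + 16 = (3/2)*13 + 16 = 39/2 + 16 = 71/2)
1/(Z(-410) - 568756) = 1/(71/2 - 568756) = 1/(-1137441/2) = -2/1137441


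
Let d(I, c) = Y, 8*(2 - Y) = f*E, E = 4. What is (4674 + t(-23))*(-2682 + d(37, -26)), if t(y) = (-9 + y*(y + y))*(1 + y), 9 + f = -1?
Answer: 49230700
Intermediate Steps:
f = -10 (f = -9 - 1 = -10)
t(y) = (1 + y)*(-9 + 2*y²) (t(y) = (-9 + y*(2*y))*(1 + y) = (-9 + 2*y²)*(1 + y) = (1 + y)*(-9 + 2*y²))
Y = 7 (Y = 2 - (-5)*4/4 = 2 - ⅛*(-40) = 2 + 5 = 7)
d(I, c) = 7
(4674 + t(-23))*(-2682 + d(37, -26)) = (4674 + (-9 - 9*(-23) + 2*(-23)² + 2*(-23)³))*(-2682 + 7) = (4674 + (-9 + 207 + 2*529 + 2*(-12167)))*(-2675) = (4674 + (-9 + 207 + 1058 - 24334))*(-2675) = (4674 - 23078)*(-2675) = -18404*(-2675) = 49230700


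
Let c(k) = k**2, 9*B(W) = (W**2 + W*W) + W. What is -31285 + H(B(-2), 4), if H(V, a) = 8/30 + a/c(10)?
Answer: -2346352/75 ≈ -31285.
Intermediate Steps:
B(W) = W/9 + 2*W**2/9 (B(W) = ((W**2 + W*W) + W)/9 = ((W**2 + W**2) + W)/9 = (2*W**2 + W)/9 = (W + 2*W**2)/9 = W/9 + 2*W**2/9)
H(V, a) = 4/15 + a/100 (H(V, a) = 8/30 + a/(10**2) = 8*(1/30) + a/100 = 4/15 + a*(1/100) = 4/15 + a/100)
-31285 + H(B(-2), 4) = -31285 + (4/15 + (1/100)*4) = -31285 + (4/15 + 1/25) = -31285 + 23/75 = -2346352/75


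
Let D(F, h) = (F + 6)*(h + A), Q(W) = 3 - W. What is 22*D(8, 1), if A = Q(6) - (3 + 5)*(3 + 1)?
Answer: -10472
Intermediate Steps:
A = -35 (A = (3 - 1*6) - (3 + 5)*(3 + 1) = (3 - 6) - 8*4 = -3 - 1*32 = -3 - 32 = -35)
D(F, h) = (-35 + h)*(6 + F) (D(F, h) = (F + 6)*(h - 35) = (6 + F)*(-35 + h) = (-35 + h)*(6 + F))
22*D(8, 1) = 22*(-210 - 35*8 + 6*1 + 8*1) = 22*(-210 - 280 + 6 + 8) = 22*(-476) = -10472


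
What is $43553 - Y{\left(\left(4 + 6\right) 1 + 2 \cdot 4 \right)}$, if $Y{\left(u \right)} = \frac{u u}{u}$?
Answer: $43535$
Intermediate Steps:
$Y{\left(u \right)} = u$ ($Y{\left(u \right)} = \frac{u^{2}}{u} = u$)
$43553 - Y{\left(\left(4 + 6\right) 1 + 2 \cdot 4 \right)} = 43553 - \left(\left(4 + 6\right) 1 + 2 \cdot 4\right) = 43553 - \left(10 \cdot 1 + 8\right) = 43553 - \left(10 + 8\right) = 43553 - 18 = 43535$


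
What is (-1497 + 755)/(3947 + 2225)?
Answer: -371/3086 ≈ -0.12022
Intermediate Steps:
(-1497 + 755)/(3947 + 2225) = -742/6172 = -742*1/6172 = -371/3086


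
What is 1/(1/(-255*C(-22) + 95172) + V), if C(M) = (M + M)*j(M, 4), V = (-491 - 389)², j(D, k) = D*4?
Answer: 892188/690910387199 ≈ 1.2913e-6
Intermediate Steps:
j(D, k) = 4*D
V = 774400 (V = (-880)² = 774400)
C(M) = 8*M² (C(M) = (M + M)*(4*M) = (2*M)*(4*M) = 8*M²)
1/(1/(-255*C(-22) + 95172) + V) = 1/(1/(-2040*(-22)² + 95172) + 774400) = 1/(1/(-2040*484 + 95172) + 774400) = 1/(1/(-255*3872 + 95172) + 774400) = 1/(1/(-987360 + 95172) + 774400) = 1/(1/(-892188) + 774400) = 1/(-1/892188 + 774400) = 1/(690910387199/892188) = 892188/690910387199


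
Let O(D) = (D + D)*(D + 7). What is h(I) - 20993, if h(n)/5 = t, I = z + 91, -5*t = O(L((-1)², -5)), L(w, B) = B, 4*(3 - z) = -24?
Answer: -20973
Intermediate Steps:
z = 9 (z = 3 - ¼*(-24) = 3 + 6 = 9)
O(D) = 2*D*(7 + D) (O(D) = (2*D)*(7 + D) = 2*D*(7 + D))
t = 4 (t = -2*(-5)*(7 - 5)/5 = -2*(-5)*2/5 = -⅕*(-20) = 4)
I = 100 (I = 9 + 91 = 100)
h(n) = 20 (h(n) = 5*4 = 20)
h(I) - 20993 = 20 - 20993 = -20973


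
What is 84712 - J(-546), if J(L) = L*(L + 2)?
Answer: -212312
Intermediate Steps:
J(L) = L*(2 + L)
84712 - J(-546) = 84712 - (-546)*(2 - 546) = 84712 - (-546)*(-544) = 84712 - 1*297024 = 84712 - 297024 = -212312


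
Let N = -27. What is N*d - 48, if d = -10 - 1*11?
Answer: 519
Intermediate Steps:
d = -21 (d = -10 - 11 = -21)
N*d - 48 = -27*(-21) - 48 = 567 - 48 = 519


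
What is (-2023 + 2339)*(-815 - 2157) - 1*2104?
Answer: -941256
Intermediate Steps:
(-2023 + 2339)*(-815 - 2157) - 1*2104 = 316*(-2972) - 2104 = -939152 - 2104 = -941256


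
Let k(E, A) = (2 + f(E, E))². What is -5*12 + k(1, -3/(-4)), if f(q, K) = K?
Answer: -51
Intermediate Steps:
k(E, A) = (2 + E)²
-5*12 + k(1, -3/(-4)) = -5*12 + (2 + 1)² = -60 + 3² = -60 + 9 = -51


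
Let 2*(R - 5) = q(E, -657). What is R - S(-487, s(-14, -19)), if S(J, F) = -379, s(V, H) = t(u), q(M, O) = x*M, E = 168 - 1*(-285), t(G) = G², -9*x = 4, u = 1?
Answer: 850/3 ≈ 283.33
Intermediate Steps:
x = -4/9 (x = -⅑*4 = -4/9 ≈ -0.44444)
E = 453 (E = 168 + 285 = 453)
q(M, O) = -4*M/9
s(V, H) = 1 (s(V, H) = 1² = 1)
R = -287/3 (R = 5 + (-4/9*453)/2 = 5 + (½)*(-604/3) = 5 - 302/3 = -287/3 ≈ -95.667)
R - S(-487, s(-14, -19)) = -287/3 - 1*(-379) = -287/3 + 379 = 850/3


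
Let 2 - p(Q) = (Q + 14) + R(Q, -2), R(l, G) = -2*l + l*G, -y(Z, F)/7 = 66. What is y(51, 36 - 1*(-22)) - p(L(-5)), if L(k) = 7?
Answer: -471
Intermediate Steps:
y(Z, F) = -462 (y(Z, F) = -7*66 = -462)
R(l, G) = -2*l + G*l
p(Q) = -12 + 3*Q (p(Q) = 2 - ((Q + 14) + Q*(-2 - 2)) = 2 - ((14 + Q) + Q*(-4)) = 2 - ((14 + Q) - 4*Q) = 2 - (14 - 3*Q) = 2 + (-14 + 3*Q) = -12 + 3*Q)
y(51, 36 - 1*(-22)) - p(L(-5)) = -462 - (-12 + 3*7) = -462 - (-12 + 21) = -462 - 1*9 = -462 - 9 = -471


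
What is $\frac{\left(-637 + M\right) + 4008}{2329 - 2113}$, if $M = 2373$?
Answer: $\frac{718}{27} \approx 26.593$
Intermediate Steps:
$\frac{\left(-637 + M\right) + 4008}{2329 - 2113} = \frac{\left(-637 + 2373\right) + 4008}{2329 - 2113} = \frac{1736 + 4008}{216} = 5744 \cdot \frac{1}{216} = \frac{718}{27}$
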